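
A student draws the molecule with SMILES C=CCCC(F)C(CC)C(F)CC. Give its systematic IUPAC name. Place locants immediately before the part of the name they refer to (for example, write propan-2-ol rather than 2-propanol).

The longest chain bearing the multiple bond is 9 carbons long (nonane).
A C=C double bond in the chain gives the infix -ene-.
Choose the numbering such that numbering from this end puts the double bond at C-1 rather than C-8.
This places the double bond between C-1 and C-2; an ethyl group at C-6; fluoro groups at C-5 and C-7.
The substituents are ordered alphabetically, ignoring any di-/tri- multipliers.
The name is 6-ethyl-5,7-difluoronon-1-ene.

6-ethyl-5,7-difluoronon-1-ene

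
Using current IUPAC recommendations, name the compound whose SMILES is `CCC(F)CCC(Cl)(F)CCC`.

The parent chain contains 9 carbons (nonane).
The numbering direction is chosen so that the substituent locant set {3,6,6} is lower than {4,4,7} at the first point of difference.
This places a chloro group at C-6; fluoro groups at C-3 and C-6.
Prefixes are listed alphabetically: chloro, fluoro.
Assembling the pieces gives 6-chloro-3,6-difluorononane.

6-chloro-3,6-difluorononane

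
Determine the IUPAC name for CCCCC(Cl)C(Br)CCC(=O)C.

5-bromo-6-chlorodecan-2-one

The longest carbon chain that includes the carbonyl has 10 carbons, so the parent hydride is decane.
The highest-priority functional group is a ketone (C=O on an internal carbon), so the name ends in -one.
The numbering direction is chosen so that numbering from this end puts the carbonyl group at C-2 rather than C-9.
This places the carbonyl at C-2; a bromo group at C-5; a chloro group at C-6.
The substituents are ordered alphabetically, ignoring any di-/tri- multipliers.
The name is 5-bromo-6-chlorodecan-2-one.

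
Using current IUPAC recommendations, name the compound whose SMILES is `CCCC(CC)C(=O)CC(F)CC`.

6-ethyl-3-fluorononan-5-one

Counting along the main chain through the carbonyl gives 9 carbons: the parent is nonane.
The highest-priority functional group is a ketone (C=O on an internal carbon), so the name ends in -one.
Choose the numbering such that the substituent locant set {3,6} is lower than {4,7} at the first point of difference.
This places the carbonyl at C-5; an ethyl group at C-6; a fluoro group at C-3.
Prefixes are listed alphabetically: ethyl, fluoro.
Assembling the pieces gives 6-ethyl-3-fluorononan-5-one.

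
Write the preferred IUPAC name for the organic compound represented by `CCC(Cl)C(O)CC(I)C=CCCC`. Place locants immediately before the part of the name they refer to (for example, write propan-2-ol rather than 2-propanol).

3-chloro-6-iodoundec-7-en-4-ol

Counting along the main chain through the –OH group and the multiple bond gives 11 carbons: the parent is undecane.
The principal characteristic group is an alcohol (–OH), named with the suffix -ol.
A C=C double bond in the chain gives the infix -ene-.
Choose the numbering such that numbering from this end puts the hydroxyl group at C-4 rather than C-8.
With this numbering: the hydroxyl at C-4; the double bond between C-7 and C-8; a chloro group at C-3; an iodo group at C-6.
Substituent prefixes are cited in alphabetical order (multiplying prefixes like di-/tri- are ignored for ordering).
Putting it together: 3-chloro-6-iodoundec-7-en-4-ol.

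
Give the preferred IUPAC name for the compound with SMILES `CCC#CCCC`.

The longest carbon chain that includes the multiple bond has 7 carbons, so the parent hydride is heptane.
The chain contains a C≡C triple bond, so the unsaturation ending is -yne.
Number the chain so that numbering from this end puts the triple bond at C-3 rather than C-4.
This places the triple bond between C-3 and C-4.
Assembling the pieces gives hept-3-yne.

hept-3-yne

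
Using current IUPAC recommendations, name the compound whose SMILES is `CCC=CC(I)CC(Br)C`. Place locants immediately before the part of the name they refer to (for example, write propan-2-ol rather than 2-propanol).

7-bromo-5-iodooct-3-ene

The longest carbon chain that includes the multiple bond has 8 carbons, so the parent hydride is octane.
A C=C double bond in the chain gives the infix -ene-.
Choose the numbering such that numbering from this end puts the double bond at C-3 rather than C-5.
This places the double bond between C-3 and C-4; a bromo group at C-7; an iodo group at C-5.
Prefixes are listed alphabetically: bromo, iodo.
Assembling the pieces gives 7-bromo-5-iodooct-3-ene.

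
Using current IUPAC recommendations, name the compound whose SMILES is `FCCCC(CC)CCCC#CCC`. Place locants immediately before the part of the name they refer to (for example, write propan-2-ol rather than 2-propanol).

The longest carbon chain that includes the multiple bond has 11 carbons, so the parent hydride is undecane.
A C≡C triple bond in the chain gives the infix -yne-.
Choose the numbering such that numbering from this end puts the triple bond at C-3 rather than C-8.
That gives the triple bond between C-3 and C-4; an ethyl group at C-8; a fluoro group at C-11.
Prefixes are listed alphabetically: ethyl, fluoro.
Assembling the pieces gives 8-ethyl-11-fluoroundec-3-yne.

8-ethyl-11-fluoroundec-3-yne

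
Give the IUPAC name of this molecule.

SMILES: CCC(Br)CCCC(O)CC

The longest chain bearing the –OH group is 9 carbons long (nonane).
The principal characteristic group is an alcohol (–OH), named with the suffix -ol.
Number the chain so that numbering from this end puts the hydroxyl group at C-3 rather than C-7.
That gives the hydroxyl at C-3; a bromo group at C-7.
The name is 7-bromononan-3-ol.

7-bromononan-3-ol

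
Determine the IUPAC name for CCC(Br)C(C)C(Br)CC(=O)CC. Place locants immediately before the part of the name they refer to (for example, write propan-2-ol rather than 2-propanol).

5,7-dibromo-6-methylnonan-3-one

The longest chain bearing the carbonyl is 9 carbons long (nonane).
The highest-priority functional group is a ketone (C=O on an internal carbon), so the name ends in -one.
Number the chain so that numbering from this end puts the carbonyl group at C-3 rather than C-7.
That gives the carbonyl at C-3; bromo groups at C-5 and C-7; a methyl group at C-6.
Substituent prefixes are cited in alphabetical order (multiplying prefixes like di-/tri- are ignored for ordering).
The name is 5,7-dibromo-6-methylnonan-3-one.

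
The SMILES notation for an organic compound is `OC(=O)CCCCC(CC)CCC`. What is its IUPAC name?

6-ethylnonanoic acid

The longest carbon chain that includes the –COOH group has 9 carbons, so the parent hydride is nonane.
The highest-priority functional group is a carboxylic acid (terminal –COOH), so the name ends in -oic acid.
Number the chain so that the carboxylic acid carbon is C-1 by definition.
This places an ethyl group at C-6.
Assembling the pieces gives 6-ethylnonanoic acid.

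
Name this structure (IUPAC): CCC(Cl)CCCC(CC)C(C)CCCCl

The longest continuous carbon chain has 11 atoms, so the parent hydride is undecane.
Choose the numbering such that the substituent locant set {1,4,5,9} is lower than {3,7,8,11} at the first point of difference.
That gives chloro groups at C-1 and C-9; an ethyl group at C-5; a methyl group at C-4.
The substituents are ordered alphabetically, ignoring any di-/tri- multipliers.
The name is 1,9-dichloro-5-ethyl-4-methylundecane.

1,9-dichloro-5-ethyl-4-methylundecane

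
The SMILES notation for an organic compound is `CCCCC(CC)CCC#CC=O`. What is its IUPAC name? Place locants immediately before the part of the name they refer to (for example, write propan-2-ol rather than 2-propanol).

6-ethyldec-2-ynal

The longest chain bearing the –CHO group and the multiple bond is 10 carbons long (decane).
The highest-priority functional group is an aldehyde (terminal –CHO), so the name ends in -al.
The chain contains a C≡C triple bond, so the unsaturation ending is -yne.
The numbering direction is chosen so that the aldehyde carbon is C-1 by definition.
With this numbering: the triple bond between C-2 and C-3; an ethyl group at C-6.
Assembling the pieces gives 6-ethyldec-2-ynal.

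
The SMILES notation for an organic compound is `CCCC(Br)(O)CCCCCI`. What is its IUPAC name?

4-bromo-9-iodononan-4-ol

Counting along the main chain through the –OH group gives 9 carbons: the parent is nonane.
The highest-priority functional group is an alcohol (–OH), so the name ends in -ol.
Choose the numbering such that numbering from this end puts the hydroxyl group at C-4 rather than C-6.
That gives the hydroxyl at C-4; a bromo group at C-4; an iodo group at C-9.
The substituents are ordered alphabetically, ignoring any di-/tri- multipliers.
Putting it together: 4-bromo-9-iodononan-4-ol.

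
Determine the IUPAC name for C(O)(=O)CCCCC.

The longest chain bearing the –COOH group is 6 carbons long (hexane).
The highest-priority functional group is a carboxylic acid (terminal –COOH), so the name ends in -oic acid.
Number the chain so that the carboxylic acid carbon is C-1 by definition.
Assembling the pieces gives hexanoic acid.

hexanoic acid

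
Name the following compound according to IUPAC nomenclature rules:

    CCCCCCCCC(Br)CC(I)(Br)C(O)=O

The longest carbon chain that includes the –COOH group has 12 carbons, so the parent hydride is dodecane.
A carboxylic acid (terminal –COOH) is the principal characteristic group, giving the suffix -oic acid.
The numbering direction is chosen so that the carboxylic acid carbon is C-1 by definition.
With this numbering: bromo groups at C-2 and C-4; an iodo group at C-2.
Prefixes are listed alphabetically: bromo, iodo.
Putting it together: 2,4-dibromo-2-iodododecanoic acid.

2,4-dibromo-2-iodododecanoic acid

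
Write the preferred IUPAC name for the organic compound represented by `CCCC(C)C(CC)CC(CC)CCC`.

5,7-diethyl-4-methyldecane

The longest continuous carbon chain has 10 atoms, so the parent hydride is decane.
Choose the numbering such that the substituent locant set {4,5,7} is lower than {4,6,7} at the first point of difference.
That gives ethyl groups at C-5 and C-7; a methyl group at C-4.
Substituent prefixes are cited in alphabetical order (multiplying prefixes like di-/tri- are ignored for ordering).
The name is 5,7-diethyl-4-methyldecane.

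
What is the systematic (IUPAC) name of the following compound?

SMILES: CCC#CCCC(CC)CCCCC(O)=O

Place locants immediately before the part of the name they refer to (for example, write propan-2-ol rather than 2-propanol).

The longest carbon chain that includes the –COOH group and the multiple bond has 12 carbons, so the parent hydride is dodecane.
The highest-priority functional group is a carboxylic acid (terminal –COOH), so the name ends in -oic acid.
The chain contains a C≡C triple bond, so the unsaturation ending is -yne.
Choose the numbering such that the carboxylic acid carbon is C-1 by definition.
That gives the triple bond between C-9 and C-10; an ethyl group at C-6.
Putting it together: 6-ethyldodec-9-ynoic acid.

6-ethyldodec-9-ynoic acid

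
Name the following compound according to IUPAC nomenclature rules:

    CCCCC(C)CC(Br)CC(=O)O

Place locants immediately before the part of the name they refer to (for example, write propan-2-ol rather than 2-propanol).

3-bromo-5-methylnonanoic acid

The longest chain bearing the –COOH group is 9 carbons long (nonane).
The highest-priority functional group is a carboxylic acid (terminal –COOH), so the name ends in -oic acid.
The numbering direction is chosen so that the carboxylic acid carbon is C-1 by definition.
With this numbering: a bromo group at C-3; a methyl group at C-5.
Substituent prefixes are cited in alphabetical order (multiplying prefixes like di-/tri- are ignored for ordering).
The name is 3-bromo-5-methylnonanoic acid.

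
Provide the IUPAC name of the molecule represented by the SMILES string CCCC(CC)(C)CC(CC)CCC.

4,6-diethyl-4-methylnonane

The parent chain contains 9 carbons (nonane).
Choose the numbering such that the substituent locant set {4,4,6} is lower than {4,6,6} at the first point of difference.
With this numbering: ethyl groups at C-4 and C-6; a methyl group at C-4.
The substituents are ordered alphabetically, ignoring any di-/tri- multipliers.
The name is 4,6-diethyl-4-methylnonane.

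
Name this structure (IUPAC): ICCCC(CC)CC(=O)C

Counting along the main chain through the carbonyl gives 7 carbons: the parent is heptane.
The highest-priority functional group is a ketone (C=O on an internal carbon), so the name ends in -one.
Number the chain so that numbering from this end puts the carbonyl group at C-2 rather than C-6.
That gives the carbonyl at C-2; an ethyl group at C-4; an iodo group at C-7.
The substituents are ordered alphabetically, ignoring any di-/tri- multipliers.
Assembling the pieces gives 4-ethyl-7-iodoheptan-2-one.

4-ethyl-7-iodoheptan-2-one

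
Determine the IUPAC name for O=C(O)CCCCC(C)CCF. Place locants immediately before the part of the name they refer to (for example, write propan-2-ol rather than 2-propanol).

8-fluoro-6-methyloctanoic acid

The longest carbon chain that includes the –COOH group has 8 carbons, so the parent hydride is octane.
A carboxylic acid (terminal –COOH) is the principal characteristic group, giving the suffix -oic acid.
The numbering direction is chosen so that the carboxylic acid carbon is C-1 by definition.
With this numbering: a fluoro group at C-8; a methyl group at C-6.
Substituent prefixes are cited in alphabetical order (multiplying prefixes like di-/tri- are ignored for ordering).
Putting it together: 8-fluoro-6-methyloctanoic acid.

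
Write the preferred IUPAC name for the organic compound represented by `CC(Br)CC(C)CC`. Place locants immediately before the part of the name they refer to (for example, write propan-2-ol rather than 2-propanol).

2-bromo-4-methylhexane

The parent chain contains 6 carbons (hexane).
Choose the numbering such that the substituent locant set {2,4} is lower than {3,5} at the first point of difference.
With this numbering: a bromo group at C-2; a methyl group at C-4.
Substituent prefixes are cited in alphabetical order (multiplying prefixes like di-/tri- are ignored for ordering).
Putting it together: 2-bromo-4-methylhexane.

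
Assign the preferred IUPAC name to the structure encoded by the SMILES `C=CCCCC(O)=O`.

The longest chain bearing the –COOH group and the multiple bond is 6 carbons long (hexane).
A carboxylic acid (terminal –COOH) is the principal characteristic group, giving the suffix -oic acid.
The chain contains a C=C double bond, so the unsaturation ending is -ene.
Number the chain so that the carboxylic acid carbon is C-1 by definition.
That gives the double bond between C-5 and C-6.
Putting it together: hex-5-enoic acid.

hex-5-enoic acid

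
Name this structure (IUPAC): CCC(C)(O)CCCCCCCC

Counting along the main chain through the –OH group gives 11 carbons: the parent is undecane.
The principal characteristic group is an alcohol (–OH), named with the suffix -ol.
Choose the numbering such that numbering from this end puts the hydroxyl group at C-3 rather than C-9.
With this numbering: the hydroxyl at C-3; a methyl group at C-3.
Putting it together: 3-methylundecan-3-ol.

3-methylundecan-3-ol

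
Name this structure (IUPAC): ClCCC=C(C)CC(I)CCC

The longest carbon chain that includes the multiple bond has 9 carbons, so the parent hydride is nonane.
A C=C double bond in the chain gives the infix -ene-.
The numbering direction is chosen so that numbering from this end puts the double bond at C-3 rather than C-6.
With this numbering: the double bond between C-3 and C-4; a chloro group at C-1; an iodo group at C-6; a methyl group at C-4.
Substituent prefixes are cited in alphabetical order (multiplying prefixes like di-/tri- are ignored for ordering).
Assembling the pieces gives 1-chloro-6-iodo-4-methylnon-3-ene.

1-chloro-6-iodo-4-methylnon-3-ene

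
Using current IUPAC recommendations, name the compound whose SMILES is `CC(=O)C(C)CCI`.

5-iodo-3-methylpentan-2-one

Counting along the main chain through the carbonyl gives 5 carbons: the parent is pentane.
The principal characteristic group is a ketone (C=O on an internal carbon), named with the suffix -one.
Number the chain so that numbering from this end puts the carbonyl group at C-2 rather than C-4.
That gives the carbonyl at C-2; an iodo group at C-5; a methyl group at C-3.
Substituent prefixes are cited in alphabetical order (multiplying prefixes like di-/tri- are ignored for ordering).
Putting it together: 5-iodo-3-methylpentan-2-one.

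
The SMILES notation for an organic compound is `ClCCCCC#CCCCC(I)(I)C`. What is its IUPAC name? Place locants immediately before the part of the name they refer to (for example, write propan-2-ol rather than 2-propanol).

The longest carbon chain that includes the multiple bond has 11 carbons, so the parent hydride is undecane.
A C≡C triple bond in the chain gives the infix -yne-.
Choose the numbering such that numbering from this end puts the triple bond at C-5 rather than C-6.
With this numbering: the triple bond between C-5 and C-6; a chloro group at C-1; two iodo groups at C-10.
Substituent prefixes are cited in alphabetical order (multiplying prefixes like di-/tri- are ignored for ordering).
Assembling the pieces gives 1-chloro-10,10-diiodoundec-5-yne.

1-chloro-10,10-diiodoundec-5-yne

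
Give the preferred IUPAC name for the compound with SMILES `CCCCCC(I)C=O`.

2-iodoheptanal

Counting along the main chain through the –CHO group gives 7 carbons: the parent is heptane.
The highest-priority functional group is an aldehyde (terminal –CHO), so the name ends in -al.
Number the chain so that the aldehyde carbon is C-1 by definition.
With this numbering: an iodo group at C-2.
Putting it together: 2-iodoheptanal.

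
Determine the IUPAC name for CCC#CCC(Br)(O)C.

2-bromohept-4-yn-2-ol

The longest carbon chain that includes the –OH group and the multiple bond has 7 carbons, so the parent hydride is heptane.
The highest-priority functional group is an alcohol (–OH), so the name ends in -ol.
The chain contains a C≡C triple bond, so the unsaturation ending is -yne.
Choose the numbering such that numbering from this end puts the hydroxyl group at C-2 rather than C-6.
This places the hydroxyl at C-2; the triple bond between C-4 and C-5; a bromo group at C-2.
Putting it together: 2-bromohept-4-yn-2-ol.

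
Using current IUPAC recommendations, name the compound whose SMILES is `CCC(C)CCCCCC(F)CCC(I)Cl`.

The longest carbon chain is 12 atoms: the parent is dodecane.
The numbering direction is chosen so that the substituent locant set {1,1,4,10} is lower than {3,9,12,12} at the first point of difference.
With this numbering: a chloro group at C-1; a fluoro group at C-4; an iodo group at C-1; a methyl group at C-10.
Prefixes are listed alphabetically: chloro, fluoro, iodo, methyl.
Putting it together: 1-chloro-4-fluoro-1-iodo-10-methyldodecane.

1-chloro-4-fluoro-1-iodo-10-methyldodecane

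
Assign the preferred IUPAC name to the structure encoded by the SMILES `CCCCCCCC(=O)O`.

The longest carbon chain that includes the –COOH group has 8 carbons, so the parent hydride is octane.
The highest-priority functional group is a carboxylic acid (terminal –COOH), so the name ends in -oic acid.
The numbering direction is chosen so that the carboxylic acid carbon is C-1 by definition.
The name is octanoic acid.

octanoic acid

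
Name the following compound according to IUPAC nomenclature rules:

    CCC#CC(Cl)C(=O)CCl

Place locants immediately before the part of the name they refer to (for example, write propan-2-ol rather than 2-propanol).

1,3-dichlorohept-4-yn-2-one

The longest carbon chain that includes the carbonyl and the multiple bond has 7 carbons, so the parent hydride is heptane.
A ketone (C=O on an internal carbon) is the principal characteristic group, giving the suffix -one.
The chain contains a C≡C triple bond, so the unsaturation ending is -yne.
Choose the numbering such that numbering from this end puts the carbonyl group at C-2 rather than C-6.
This places the carbonyl at C-2; the triple bond between C-4 and C-5; chloro groups at C-1 and C-3.
Assembling the pieces gives 1,3-dichlorohept-4-yn-2-one.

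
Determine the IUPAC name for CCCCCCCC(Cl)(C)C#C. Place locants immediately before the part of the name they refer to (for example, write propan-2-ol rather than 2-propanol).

The longest carbon chain that includes the multiple bond has 10 carbons, so the parent hydride is decane.
A C≡C triple bond in the chain gives the infix -yne-.
Number the chain so that numbering from this end puts the triple bond at C-1 rather than C-9.
This places the triple bond between C-1 and C-2; a chloro group at C-3; a methyl group at C-3.
Prefixes are listed alphabetically: chloro, methyl.
The name is 3-chloro-3-methyldec-1-yne.

3-chloro-3-methyldec-1-yne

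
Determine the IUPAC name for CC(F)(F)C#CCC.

2,2-difluorohex-3-yne

The longest chain bearing the multiple bond is 6 carbons long (hexane).
A C≡C triple bond in the chain gives the infix -yne-.
The numbering direction is chosen so that the substituent locant set {2,2} is lower than {5,5} at the first point of difference.
With this numbering: the triple bond between C-3 and C-4; two fluoro groups at C-2.
Assembling the pieces gives 2,2-difluorohex-3-yne.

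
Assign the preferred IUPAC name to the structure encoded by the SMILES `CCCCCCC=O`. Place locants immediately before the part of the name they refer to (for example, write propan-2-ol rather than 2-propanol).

The longest chain bearing the –CHO group is 7 carbons long (heptane).
The principal characteristic group is an aldehyde (terminal –CHO), named with the suffix -al.
Choose the numbering such that the aldehyde carbon is C-1 by definition.
Assembling the pieces gives heptanal.

heptanal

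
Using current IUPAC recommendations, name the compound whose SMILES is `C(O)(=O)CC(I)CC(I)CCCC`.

The longest chain bearing the –COOH group is 9 carbons long (nonane).
The principal characteristic group is a carboxylic acid (terminal –COOH), named with the suffix -oic acid.
The numbering direction is chosen so that the carboxylic acid carbon is C-1 by definition.
That gives iodo groups at C-3 and C-5.
Assembling the pieces gives 3,5-diiodononanoic acid.

3,5-diiodononanoic acid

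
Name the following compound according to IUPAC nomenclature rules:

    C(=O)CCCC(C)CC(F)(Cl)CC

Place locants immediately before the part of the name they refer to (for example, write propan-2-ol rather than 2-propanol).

The longest chain bearing the –CHO group is 9 carbons long (nonane).
The highest-priority functional group is an aldehyde (terminal –CHO), so the name ends in -al.
Choose the numbering such that the aldehyde carbon is C-1 by definition.
That gives a chloro group at C-7; a fluoro group at C-7; a methyl group at C-5.
Substituent prefixes are cited in alphabetical order (multiplying prefixes like di-/tri- are ignored for ordering).
Assembling the pieces gives 7-chloro-7-fluoro-5-methylnonanal.

7-chloro-7-fluoro-5-methylnonanal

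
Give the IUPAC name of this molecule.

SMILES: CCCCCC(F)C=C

Counting along the main chain through the multiple bond gives 8 carbons: the parent is octane.
There is one C=C double bond, indicated by the ending -ene.
Choose the numbering such that numbering from this end puts the double bond at C-1 rather than C-7.
With this numbering: the double bond between C-1 and C-2; a fluoro group at C-3.
The name is 3-fluorooct-1-ene.

3-fluorooct-1-ene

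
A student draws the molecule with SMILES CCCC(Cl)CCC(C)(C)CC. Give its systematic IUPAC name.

The longest continuous carbon chain has 9 atoms, so the parent hydride is nonane.
Choose the numbering such that the substituent locant set {3,3,6} is lower than {4,7,7} at the first point of difference.
With this numbering: a chloro group at C-6; two methyl groups at C-3.
The substituents are ordered alphabetically, ignoring any di-/tri- multipliers.
Putting it together: 6-chloro-3,3-dimethylnonane.

6-chloro-3,3-dimethylnonane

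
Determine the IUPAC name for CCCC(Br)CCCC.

The longest carbon chain is 8 atoms: the parent is octane.
Choose the numbering such that the substituent locant set {4} is lower than {5} at the first point of difference.
That gives a bromo group at C-4.
Assembling the pieces gives 4-bromooctane.

4-bromooctane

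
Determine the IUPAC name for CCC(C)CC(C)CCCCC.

The parent chain contains 10 carbons (decane).
Number the chain so that the substituent locant set {3,5} is lower than {6,8} at the first point of difference.
With this numbering: methyl groups at C-3 and C-5.
The name is 3,5-dimethyldecane.

3,5-dimethyldecane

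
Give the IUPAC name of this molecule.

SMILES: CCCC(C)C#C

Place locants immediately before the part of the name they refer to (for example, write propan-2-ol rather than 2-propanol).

The longest chain bearing the multiple bond is 6 carbons long (hexane).
A C≡C triple bond in the chain gives the infix -yne-.
Number the chain so that numbering from this end puts the triple bond at C-1 rather than C-5.
This places the triple bond between C-1 and C-2; a methyl group at C-3.
Assembling the pieces gives 3-methylhex-1-yne.

3-methylhex-1-yne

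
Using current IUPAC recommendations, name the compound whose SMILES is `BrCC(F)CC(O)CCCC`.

The longest chain bearing the –OH group is 8 carbons long (octane).
An alcohol (–OH) is the principal characteristic group, giving the suffix -ol.
Number the chain so that numbering from this end puts the hydroxyl group at C-4 rather than C-5.
With this numbering: the hydroxyl at C-4; a bromo group at C-1; a fluoro group at C-2.
Prefixes are listed alphabetically: bromo, fluoro.
The name is 1-bromo-2-fluorooctan-4-ol.

1-bromo-2-fluorooctan-4-ol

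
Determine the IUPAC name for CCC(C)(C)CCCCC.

3,3-dimethyloctane

The longest carbon chain is 8 atoms: the parent is octane.
The numbering direction is chosen so that the substituent locant set {3,3} is lower than {6,6} at the first point of difference.
With this numbering: two methyl groups at C-3.
Assembling the pieces gives 3,3-dimethyloctane.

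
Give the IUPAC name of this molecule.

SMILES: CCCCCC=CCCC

dec-4-ene

The longest carbon chain that includes the multiple bond has 10 carbons, so the parent hydride is decane.
A C=C double bond in the chain gives the infix -ene-.
Choose the numbering such that numbering from this end puts the double bond at C-4 rather than C-6.
With this numbering: the double bond between C-4 and C-5.
Assembling the pieces gives dec-4-ene.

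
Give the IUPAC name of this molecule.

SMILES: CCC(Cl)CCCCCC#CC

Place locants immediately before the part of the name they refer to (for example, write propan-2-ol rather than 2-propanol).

9-chloroundec-2-yne

Counting along the main chain through the multiple bond gives 11 carbons: the parent is undecane.
The chain contains a C≡C triple bond, so the unsaturation ending is -yne.
Choose the numbering such that numbering from this end puts the triple bond at C-2 rather than C-9.
That gives the triple bond between C-2 and C-3; a chloro group at C-9.
Putting it together: 9-chloroundec-2-yne.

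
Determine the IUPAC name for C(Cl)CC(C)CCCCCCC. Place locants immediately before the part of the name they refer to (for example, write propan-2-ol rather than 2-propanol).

1-chloro-3-methyldecane

The longest continuous carbon chain has 10 atoms, so the parent hydride is decane.
Number the chain so that the substituent locant set {1,3} is lower than {8,10} at the first point of difference.
This places a chloro group at C-1; a methyl group at C-3.
Substituent prefixes are cited in alphabetical order (multiplying prefixes like di-/tri- are ignored for ordering).
Assembling the pieces gives 1-chloro-3-methyldecane.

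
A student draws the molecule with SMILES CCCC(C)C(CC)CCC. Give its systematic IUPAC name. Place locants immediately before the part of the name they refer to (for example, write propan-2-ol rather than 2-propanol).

The longest continuous carbon chain has 8 atoms, so the parent hydride is octane.
Choose the numbering such that the locant sets are identical either way, so the alphabetically earlier ethyl substituent takes the lower locant (4 rather than 5).
That gives an ethyl group at C-4; a methyl group at C-5.
Prefixes are listed alphabetically: ethyl, methyl.
Putting it together: 4-ethyl-5-methyloctane.

4-ethyl-5-methyloctane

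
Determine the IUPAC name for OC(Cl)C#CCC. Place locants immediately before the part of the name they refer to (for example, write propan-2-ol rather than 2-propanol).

Counting along the main chain through the –OH group and the multiple bond gives 5 carbons: the parent is pentane.
The principal characteristic group is an alcohol (–OH), named with the suffix -ol.
The chain contains a C≡C triple bond, so the unsaturation ending is -yne.
Number the chain so that numbering from this end puts the hydroxyl group at C-1 rather than C-5.
That gives the hydroxyl at C-1; the triple bond between C-2 and C-3; a chloro group at C-1.
Assembling the pieces gives 1-chloropent-2-yn-1-ol.

1-chloropent-2-yn-1-ol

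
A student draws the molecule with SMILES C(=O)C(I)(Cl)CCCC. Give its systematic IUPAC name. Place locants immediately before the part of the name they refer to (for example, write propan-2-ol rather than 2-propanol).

The longest chain bearing the –CHO group is 6 carbons long (hexane).
The highest-priority functional group is an aldehyde (terminal –CHO), so the name ends in -al.
Choose the numbering such that the aldehyde carbon is C-1 by definition.
With this numbering: a chloro group at C-2; an iodo group at C-2.
The substituents are ordered alphabetically, ignoring any di-/tri- multipliers.
The name is 2-chloro-2-iodohexanal.

2-chloro-2-iodohexanal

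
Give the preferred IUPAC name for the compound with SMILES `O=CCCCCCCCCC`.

decanal

The longest carbon chain that includes the –CHO group has 10 carbons, so the parent hydride is decane.
The principal characteristic group is an aldehyde (terminal –CHO), named with the suffix -al.
The numbering direction is chosen so that the aldehyde carbon is C-1 by definition.
The name is decanal.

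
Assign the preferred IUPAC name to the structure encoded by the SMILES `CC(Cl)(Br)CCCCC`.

The parent chain contains 7 carbons (heptane).
The numbering direction is chosen so that the substituent locant set {2,2} is lower than {6,6} at the first point of difference.
With this numbering: a bromo group at C-2; a chloro group at C-2.
The substituents are ordered alphabetically, ignoring any di-/tri- multipliers.
The name is 2-bromo-2-chloroheptane.

2-bromo-2-chloroheptane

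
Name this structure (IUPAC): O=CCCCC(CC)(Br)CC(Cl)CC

The longest carbon chain that includes the –CHO group has 9 carbons, so the parent hydride is nonane.
The highest-priority functional group is an aldehyde (terminal –CHO), so the name ends in -al.
Number the chain so that the aldehyde carbon is C-1 by definition.
That gives a bromo group at C-5; a chloro group at C-7; an ethyl group at C-5.
Substituent prefixes are cited in alphabetical order (multiplying prefixes like di-/tri- are ignored for ordering).
The name is 5-bromo-7-chloro-5-ethylnonanal.

5-bromo-7-chloro-5-ethylnonanal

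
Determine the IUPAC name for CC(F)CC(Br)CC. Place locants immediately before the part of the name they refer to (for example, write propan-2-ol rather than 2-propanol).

The longest carbon chain is 6 atoms: the parent is hexane.
Choose the numbering such that the substituent locant set {2,4} is lower than {3,5} at the first point of difference.
This places a bromo group at C-4; a fluoro group at C-2.
Substituent prefixes are cited in alphabetical order (multiplying prefixes like di-/tri- are ignored for ordering).
Putting it together: 4-bromo-2-fluorohexane.

4-bromo-2-fluorohexane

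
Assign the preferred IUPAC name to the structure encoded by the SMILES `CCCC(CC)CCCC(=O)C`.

6-ethylnonan-2-one

The longest chain bearing the carbonyl is 9 carbons long (nonane).
A ketone (C=O on an internal carbon) is the principal characteristic group, giving the suffix -one.
Choose the numbering such that numbering from this end puts the carbonyl group at C-2 rather than C-8.
With this numbering: the carbonyl at C-2; an ethyl group at C-6.
The name is 6-ethylnonan-2-one.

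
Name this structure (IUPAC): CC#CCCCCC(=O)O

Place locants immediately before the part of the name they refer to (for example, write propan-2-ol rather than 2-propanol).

oct-6-ynoic acid

The longest carbon chain that includes the –COOH group and the multiple bond has 8 carbons, so the parent hydride is octane.
A carboxylic acid (terminal –COOH) is the principal characteristic group, giving the suffix -oic acid.
The chain contains a C≡C triple bond, so the unsaturation ending is -yne.
Choose the numbering such that the carboxylic acid carbon is C-1 by definition.
With this numbering: the triple bond between C-6 and C-7.
Putting it together: oct-6-ynoic acid.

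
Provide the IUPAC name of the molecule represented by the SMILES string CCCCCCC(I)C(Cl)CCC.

4-chloro-5-iodoundecane

The parent chain contains 11 carbons (undecane).
The numbering direction is chosen so that the substituent locant set {4,5} is lower than {7,8} at the first point of difference.
This places a chloro group at C-4; an iodo group at C-5.
The substituents are ordered alphabetically, ignoring any di-/tri- multipliers.
Putting it together: 4-chloro-5-iodoundecane.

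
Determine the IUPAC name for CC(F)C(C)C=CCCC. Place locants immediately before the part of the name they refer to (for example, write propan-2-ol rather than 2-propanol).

The longest carbon chain that includes the multiple bond has 8 carbons, so the parent hydride is octane.
There is one C=C double bond, indicated by the ending -ene.
The numbering direction is chosen so that the substituent locant set {2,3} is lower than {6,7} at the first point of difference.
That gives the double bond between C-4 and C-5; a fluoro group at C-2; a methyl group at C-3.
The substituents are ordered alphabetically, ignoring any di-/tri- multipliers.
Assembling the pieces gives 2-fluoro-3-methyloct-4-ene.

2-fluoro-3-methyloct-4-ene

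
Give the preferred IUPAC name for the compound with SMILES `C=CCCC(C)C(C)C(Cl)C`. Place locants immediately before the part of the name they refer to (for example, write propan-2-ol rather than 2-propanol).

7-chloro-5,6-dimethyloct-1-ene

Counting along the main chain through the multiple bond gives 8 carbons: the parent is octane.
A C=C double bond in the chain gives the infix -ene-.
Choose the numbering such that numbering from this end puts the double bond at C-1 rather than C-7.
With this numbering: the double bond between C-1 and C-2; a chloro group at C-7; methyl groups at C-5 and C-6.
The substituents are ordered alphabetically, ignoring any di-/tri- multipliers.
Assembling the pieces gives 7-chloro-5,6-dimethyloct-1-ene.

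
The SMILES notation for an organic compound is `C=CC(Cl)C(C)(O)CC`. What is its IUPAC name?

Counting along the main chain through the –OH group and the multiple bond gives 6 carbons: the parent is hexane.
An alcohol (–OH) is the principal characteristic group, giving the suffix -ol.
A C=C double bond in the chain gives the infix -ene-.
Number the chain so that numbering from this end puts the hydroxyl group at C-3 rather than C-4.
This places the hydroxyl at C-3; the double bond between C-5 and C-6; a chloro group at C-4; a methyl group at C-3.
Substituent prefixes are cited in alphabetical order (multiplying prefixes like di-/tri- are ignored for ordering).
Assembling the pieces gives 4-chloro-3-methylhex-5-en-3-ol.

4-chloro-3-methylhex-5-en-3-ol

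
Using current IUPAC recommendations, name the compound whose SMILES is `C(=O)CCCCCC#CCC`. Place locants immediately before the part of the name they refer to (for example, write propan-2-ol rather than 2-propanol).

dec-7-ynal

Counting along the main chain through the –CHO group and the multiple bond gives 10 carbons: the parent is decane.
An aldehyde (terminal –CHO) is the principal characteristic group, giving the suffix -al.
A C≡C triple bond in the chain gives the infix -yne-.
Choose the numbering such that the aldehyde carbon is C-1 by definition.
With this numbering: the triple bond between C-7 and C-8.
The name is dec-7-ynal.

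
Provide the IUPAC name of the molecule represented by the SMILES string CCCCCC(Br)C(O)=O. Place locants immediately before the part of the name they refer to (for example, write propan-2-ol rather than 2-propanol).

The longest carbon chain that includes the –COOH group has 7 carbons, so the parent hydride is heptane.
The highest-priority functional group is a carboxylic acid (terminal –COOH), so the name ends in -oic acid.
Choose the numbering such that the carboxylic acid carbon is C-1 by definition.
That gives a bromo group at C-2.
Putting it together: 2-bromoheptanoic acid.

2-bromoheptanoic acid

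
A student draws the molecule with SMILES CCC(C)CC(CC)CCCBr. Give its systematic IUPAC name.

The parent chain contains 8 carbons (octane).
Number the chain so that the substituent locant set {1,4,6} is lower than {3,5,8} at the first point of difference.
That gives a bromo group at C-1; an ethyl group at C-4; a methyl group at C-6.
Prefixes are listed alphabetically: bromo, ethyl, methyl.
Assembling the pieces gives 1-bromo-4-ethyl-6-methyloctane.

1-bromo-4-ethyl-6-methyloctane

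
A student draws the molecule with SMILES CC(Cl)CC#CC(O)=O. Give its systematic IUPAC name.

5-chlorohex-2-ynoic acid

The longest chain bearing the –COOH group and the multiple bond is 6 carbons long (hexane).
The highest-priority functional group is a carboxylic acid (terminal –COOH), so the name ends in -oic acid.
A C≡C triple bond in the chain gives the infix -yne-.
The numbering direction is chosen so that the carboxylic acid carbon is C-1 by definition.
That gives the triple bond between C-2 and C-3; a chloro group at C-5.
Assembling the pieces gives 5-chlorohex-2-ynoic acid.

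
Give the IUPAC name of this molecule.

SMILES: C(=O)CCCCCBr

The longest carbon chain that includes the –CHO group has 6 carbons, so the parent hydride is hexane.
The principal characteristic group is an aldehyde (terminal –CHO), named with the suffix -al.
Choose the numbering such that the aldehyde carbon is C-1 by definition.
This places a bromo group at C-6.
Putting it together: 6-bromohexanal.

6-bromohexanal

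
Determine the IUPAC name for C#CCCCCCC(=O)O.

Counting along the main chain through the –COOH group and the multiple bond gives 8 carbons: the parent is octane.
The highest-priority functional group is a carboxylic acid (terminal –COOH), so the name ends in -oic acid.
There is one C≡C triple bond, indicated by the ending -yne.
Choose the numbering such that the carboxylic acid carbon is C-1 by definition.
That gives the triple bond between C-7 and C-8.
Assembling the pieces gives oct-7-ynoic acid.

oct-7-ynoic acid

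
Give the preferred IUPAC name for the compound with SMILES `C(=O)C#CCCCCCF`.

The longest chain bearing the –CHO group and the multiple bond is 8 carbons long (octane).
The highest-priority functional group is an aldehyde (terminal –CHO), so the name ends in -al.
The chain contains a C≡C triple bond, so the unsaturation ending is -yne.
Choose the numbering such that the aldehyde carbon is C-1 by definition.
With this numbering: the triple bond between C-2 and C-3; a fluoro group at C-8.
Putting it together: 8-fluorooct-2-ynal.

8-fluorooct-2-ynal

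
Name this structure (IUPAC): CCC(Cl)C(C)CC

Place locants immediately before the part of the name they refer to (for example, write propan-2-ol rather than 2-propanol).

3-chloro-4-methylhexane

The parent chain contains 6 carbons (hexane).
The numbering direction is chosen so that the locant sets are identical either way, so the alphabetically earlier chloro substituent takes the lower locant (3 rather than 4).
With this numbering: a chloro group at C-3; a methyl group at C-4.
Substituent prefixes are cited in alphabetical order (multiplying prefixes like di-/tri- are ignored for ordering).
Putting it together: 3-chloro-4-methylhexane.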